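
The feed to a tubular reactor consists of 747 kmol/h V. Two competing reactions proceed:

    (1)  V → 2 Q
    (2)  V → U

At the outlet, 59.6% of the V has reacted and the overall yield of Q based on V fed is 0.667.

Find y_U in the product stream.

0.197

Yield of Q: 2ξ₁ / 747 = 0.667 → ξ₁ = 249.1 kmol/h.
Conversion of V: 1ξ₁ + 1ξ₂ = 0.596 × 747 = 445.2 → ξ₂ = 196.1 kmol/h.
Outlet amounts (n = n₀ + Σ ν·ξ):
  V: 747 − 1(249.1) − 1(196.1) = 301.8
  Q: 0 + 2(249.1) = 498.2
  U: 0 + 1(196.1) = 196.1
Total out = 996.1 kmol/h; y_U = 196.1 / 996.1 = 0.1969.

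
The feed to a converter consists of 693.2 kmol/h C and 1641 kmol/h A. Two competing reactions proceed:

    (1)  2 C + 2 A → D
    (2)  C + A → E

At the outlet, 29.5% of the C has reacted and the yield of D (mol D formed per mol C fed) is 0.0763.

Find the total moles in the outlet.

Yield of D: 1ξ₁ / 693.2 = 0.0763 → ξ₁ = 52.89 kmol/h.
Conversion of C: 2ξ₁ + 1ξ₂ = 0.295 × 693.2 = 204.5 → ξ₂ = 98.71 kmol/h.
Outlet amounts (n = n₀ + Σ ν·ξ):
  C: 693.2 − 2(52.89) − 1(98.71) = 488.7
  A: 1641 − 2(52.89) − 1(98.71) = 1437
  D: 0 + 1(52.89) = 52.89
  E: 0 + 1(98.71) = 98.71
Total out = 488.7 + 1437 + 52.89 + 98.71 = 2077 kmol/h.

2080 kmol/h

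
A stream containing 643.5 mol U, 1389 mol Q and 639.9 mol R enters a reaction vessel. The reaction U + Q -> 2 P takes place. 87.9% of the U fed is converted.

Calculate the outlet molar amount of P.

1130 mol

U reacted = 0.879 × 643.5 = 565.6 mol; ν_U = −1, so ξ = 565.6/1 = 565.6 mol.
Outlet amounts (n = n₀ + ν ξ):
  U: 643.5 − 1(565.6) = 77.86
  Q: 1389 − 1(565.6) = 823.4
  P: 0 + 2(565.6) = 1131
  R: 639.9 (inert)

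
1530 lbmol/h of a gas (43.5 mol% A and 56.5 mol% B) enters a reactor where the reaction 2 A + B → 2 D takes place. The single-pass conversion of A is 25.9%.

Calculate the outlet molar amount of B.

A reacted = 0.259 × 665.5 = 172.4 lbmol/h; ν_A = −2, so ξ = 172.4/2 = 86.19 lbmol/h.
Outlet amounts (n = n₀ + ν ξ):
  A: 665.5 − 2(86.19) = 493.2
  B: 864.5 − 1(86.19) = 778.3
  D: 0 + 2(86.19) = 172.4

778 lbmol/h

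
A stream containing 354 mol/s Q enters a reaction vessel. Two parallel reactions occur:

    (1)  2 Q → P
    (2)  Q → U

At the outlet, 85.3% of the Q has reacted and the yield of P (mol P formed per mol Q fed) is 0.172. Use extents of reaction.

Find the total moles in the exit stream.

293 mol/s

Yield of P: 1ξ₁ / 354 = 0.172 → ξ₁ = 60.89 mol/s.
Conversion of Q: 2ξ₁ + 1ξ₂ = 0.853 × 354 = 302 → ξ₂ = 180.2 mol/s.
Outlet amounts (n = n₀ + Σ ν·ξ):
  Q: 354 − 2(60.89) − 1(180.2) = 52.04
  P: 0 + 1(60.89) = 60.89
  U: 0 + 1(180.2) = 180.2
Total out = 52.04 + 60.89 + 180.2 = 293.1 mol/s.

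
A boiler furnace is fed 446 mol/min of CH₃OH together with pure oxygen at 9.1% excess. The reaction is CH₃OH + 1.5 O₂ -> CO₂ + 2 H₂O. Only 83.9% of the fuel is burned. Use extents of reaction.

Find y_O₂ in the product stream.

0.124

Stoichiometric O₂ = 1.5 × 446 = 669 mol/min; O₂ fed = 669 × 1.091 = 729.9 mol/min.
Fuel reacted = 0.839 × 446 → ξ = 374.2 mol/min.
Outlet (n = n₀ + ν ξ):
  CH₃OH: 446 − 1(374.2) = 71.81
  O₂: 729.9 − 1.5(374.2) = 168.6
  CO₂: 0 + 1(374.2) = 374.2
  H₂O: 0 + 2(374.2) = 748.4
Total out = 1363 mol/min; y_O₂ = 168.6 / 1363 = 0.1237.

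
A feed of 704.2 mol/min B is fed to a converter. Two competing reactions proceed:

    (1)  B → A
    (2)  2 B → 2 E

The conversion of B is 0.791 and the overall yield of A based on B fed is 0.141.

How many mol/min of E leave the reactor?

Yield of A: 1ξ₁ / 704.2 = 0.141 → ξ₁ = 99.29 mol/min.
Conversion of B: 1ξ₁ + 2ξ₂ = 0.791 × 704.2 = 557 → ξ₂ = 228.9 mol/min.
Outlet amounts (n = n₀ + Σ ν·ξ):
  B: 704.2 − 1(99.29) − 2(228.9) = 147.2
  A: 0 + 1(99.29) = 99.29
  E: 0 + 2(228.9) = 457.7

458 mol/min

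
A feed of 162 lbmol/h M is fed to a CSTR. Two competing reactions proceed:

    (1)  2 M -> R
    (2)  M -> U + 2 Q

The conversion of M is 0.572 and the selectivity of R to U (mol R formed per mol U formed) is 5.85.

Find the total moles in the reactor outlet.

Conversion of M: M consumed = 0.572 × 162 = 92.66 lbmol/h = 2ξ₁ + 1ξ₂.
Selectivity: 1ξ₁ / (1ξ₂) = 5.85 → ξ₁ = 5.85 ξ₂.
Substitute: (2·5.85 + 1) ξ₂ = 92.66 → ξ₂ = 7.296 lbmol/h, ξ₁ = 42.68 lbmol/h.
Outlet amounts (n = n₀ + Σ ν·ξ):
  M: 162 − 2(42.68) − 1(7.296) = 69.34
  R: 0 + 1(42.68) = 42.68
  U: 0 + 1(7.296) = 7.296
  Q: 0 + 2(7.296) = 14.59
Total out = 69.34 + 42.68 + 7.296 + 14.59 = 133.9 lbmol/h.

134 lbmol/h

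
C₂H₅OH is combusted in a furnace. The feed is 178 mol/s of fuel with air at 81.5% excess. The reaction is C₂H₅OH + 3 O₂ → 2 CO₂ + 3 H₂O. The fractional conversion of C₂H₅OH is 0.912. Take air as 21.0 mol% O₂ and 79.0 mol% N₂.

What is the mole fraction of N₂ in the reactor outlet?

Stoichiometric O₂ = 3 × 178 = 534 mol/s; O₂ fed = 534 × 1.815 = 969.2 mol/s.
N₂ fed = 969.2 × 79/21 = 3646 mol/s.
Fuel reacted = 0.912 × 178 → ξ = 162.3 mol/s.
Outlet (n = n₀ + ν ξ):
  C₂H₅OH: 178 − 1(162.3) = 15.66
  O₂: 969.2 − 3(162.3) = 482.2
  N₂: 3646 (inert)
  CO₂: 0 + 2(162.3) = 324.7
  H₂O: 0 + 3(162.3) = 487
Total out = 4956 mol/s; y_N₂ = 3646 / 4956 = 0.7357.

0.736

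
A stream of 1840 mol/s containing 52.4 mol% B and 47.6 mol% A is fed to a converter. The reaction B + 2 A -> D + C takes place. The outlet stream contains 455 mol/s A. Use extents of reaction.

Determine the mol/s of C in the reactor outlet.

210 mol/s

For A: n = n₀ − 2ξ → 455 = 875.8 − 2ξ, giving ξ = 210.4 mol/s.
Outlet amounts (n = n₀ + ν ξ):
  B: 964.2 − 1(210.4) = 753.7
  A: 875.8 − 2(210.4) = 455
  D: 0 + 1(210.4) = 210.4
  C: 0 + 1(210.4) = 210.4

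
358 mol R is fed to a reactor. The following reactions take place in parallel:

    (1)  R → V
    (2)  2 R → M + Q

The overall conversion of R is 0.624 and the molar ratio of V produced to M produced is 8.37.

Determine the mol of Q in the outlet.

Conversion of R: R consumed = 0.624 × 358 = 223.4 mol = 1ξ₁ + 2ξ₂.
Selectivity: 1ξ₁ / (1ξ₂) = 8.37 → ξ₁ = 8.37 ξ₂.
Substitute: (1·8.37 + 2) ξ₂ = 223.4 → ξ₂ = 21.54 mol, ξ₁ = 180.3 mol.
Outlet amounts (n = n₀ + Σ ν·ξ):
  R: 358 − 1(180.3) − 2(21.54) = 134.6
  V: 0 + 1(180.3) = 180.3
  M: 0 + 1(21.54) = 21.54
  Q: 0 + 1(21.54) = 21.54

21.5 mol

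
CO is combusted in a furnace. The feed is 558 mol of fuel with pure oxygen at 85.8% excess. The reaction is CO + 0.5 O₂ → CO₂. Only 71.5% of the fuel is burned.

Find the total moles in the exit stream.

Stoichiometric O₂ = 0.5 × 558 = 279 mol; O₂ fed = 279 × 1.858 = 518.4 mol.
Fuel reacted = 0.715 × 558 → ξ = 399 mol.
Outlet (n = n₀ + ν ξ):
  CO: 558 − 1(399) = 159
  O₂: 518.4 − 0.5(399) = 318.9
  CO₂: 0 + 1(399) = 399
Total out = 159 + 318.9 + 399 = 876.9 mol.

877 mol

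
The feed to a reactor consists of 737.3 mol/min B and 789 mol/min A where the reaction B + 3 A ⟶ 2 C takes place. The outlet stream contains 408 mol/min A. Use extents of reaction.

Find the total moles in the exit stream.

For A: n = n₀ − 3ξ → 408 = 789 − 3ξ, giving ξ = 127 mol/min.
Outlet amounts (n = n₀ + ν ξ):
  B: 737.3 − 1(127) = 610.3
  A: 789 − 3(127) = 408
  C: 0 + 2(127) = 254
Total out = 610.3 + 408 + 254 = 1272 mol/min.

1270 mol/min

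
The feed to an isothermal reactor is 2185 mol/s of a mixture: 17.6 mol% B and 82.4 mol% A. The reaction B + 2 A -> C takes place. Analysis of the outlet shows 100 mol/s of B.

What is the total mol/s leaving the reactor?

1620 mol/s

For B: n = n₀ − 1ξ → 100 = 384.6 − 1ξ, giving ξ = 284.6 mol/s.
Outlet amounts (n = n₀ + ν ξ):
  B: 384.6 − 1(284.6) = 100
  A: 1800 − 2(284.6) = 1231
  C: 0 + 1(284.6) = 284.6
Total out = 100 + 1231 + 284.6 = 1616 mol/s.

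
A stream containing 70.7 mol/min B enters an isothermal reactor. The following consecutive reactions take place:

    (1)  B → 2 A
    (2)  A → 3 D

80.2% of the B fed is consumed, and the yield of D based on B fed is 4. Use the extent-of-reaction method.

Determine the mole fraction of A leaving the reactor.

Conversion of B: B consumed = 1ξ₁ = 0.802 × 70.7 → ξ₁ = 56.7 mol/min.
Yield of D: 3ξ₂ / 70.7 = 4 → ξ₂ = 94.27 mol/min.
Outlet amounts (n = n₀ + Σ ν·ξ):
  B: 70.7 − 1(56.7) = 14
  A: 0 + 2(56.7) − 1(94.27) = 19.14
  D: 0 + 3(94.27) = 282.8
Total out = 315.9 mol/min; y_A = 19.14 / 315.9 = 0.06057.

0.0606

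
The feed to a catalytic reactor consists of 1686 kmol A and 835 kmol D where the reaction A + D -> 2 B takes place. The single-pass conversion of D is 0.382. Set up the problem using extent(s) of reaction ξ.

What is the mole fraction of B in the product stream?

0.253

D reacted = 0.382 × 835 = 319 kmol; ν_D = −1, so ξ = 319/1 = 319 kmol.
Outlet amounts (n = n₀ + ν ξ):
  A: 1686 − 1(319) = 1367
  D: 835 − 1(319) = 516
  B: 0 + 2(319) = 637.9
Total out = 2521 kmol; y_B = 637.9 / 2521 = 0.2531.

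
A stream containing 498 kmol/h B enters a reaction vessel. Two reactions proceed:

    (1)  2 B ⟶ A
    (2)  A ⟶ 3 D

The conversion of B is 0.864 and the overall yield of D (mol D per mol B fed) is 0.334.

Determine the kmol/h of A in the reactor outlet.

160 kmol/h

Conversion of B: B consumed = 2ξ₁ = 0.864 × 498 → ξ₁ = 215.1 kmol/h.
Yield of D: 3ξ₂ / 498 = 0.334 → ξ₂ = 55.44 kmol/h.
Outlet amounts (n = n₀ + Σ ν·ξ):
  B: 498 − 2(215.1) = 67.73
  A: 0 + 1(215.1) − 1(55.44) = 159.7
  D: 0 + 3(55.44) = 166.3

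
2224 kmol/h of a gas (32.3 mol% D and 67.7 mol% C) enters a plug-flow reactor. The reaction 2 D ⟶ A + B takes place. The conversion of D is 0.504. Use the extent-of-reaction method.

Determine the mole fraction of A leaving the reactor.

0.0814

D reacted = 0.504 × 718.4 = 362 kmol/h; ν_D = −2, so ξ = 362/2 = 181 kmol/h.
Outlet amounts (n = n₀ + ν ξ):
  D: 718.4 − 2(181) = 356.3
  A: 0 + 1(181) = 181
  B: 0 + 1(181) = 181
  C: 1506 (inert)
Total out = 2224 kmol/h; y_A = 181 / 2224 = 0.0814.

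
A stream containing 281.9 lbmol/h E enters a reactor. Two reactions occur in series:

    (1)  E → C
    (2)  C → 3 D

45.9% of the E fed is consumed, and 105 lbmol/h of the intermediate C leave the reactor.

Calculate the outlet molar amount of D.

Conversion of E: E consumed = 1ξ₁ = 0.459 × 281.9 → ξ₁ = 129.4 lbmol/h.
C balance: n_C = 0 + 1ξ₁ − 1ξ₂ = 105 → ξ₂ = (1·129.4 − 105)/1 = 24.39 lbmol/h.
Outlet amounts (n = n₀ + Σ ν·ξ):
  E: 281.9 − 1(129.4) = 152.5
  C: 0 + 1(129.4) − 1(24.39) = 105
  D: 0 + 3(24.39) = 73.18

73.2 lbmol/h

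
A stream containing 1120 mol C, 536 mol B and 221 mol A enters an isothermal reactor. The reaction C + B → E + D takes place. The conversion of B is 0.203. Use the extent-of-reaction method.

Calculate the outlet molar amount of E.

B reacted = 0.203 × 536 = 108.8 mol; ν_B = −1, so ξ = 108.8/1 = 108.8 mol.
Outlet amounts (n = n₀ + ν ξ):
  C: 1120 − 1(108.8) = 1011
  B: 536 − 1(108.8) = 427.2
  E: 0 + 1(108.8) = 108.8
  D: 0 + 1(108.8) = 108.8
  A: 221 (inert)

109 mol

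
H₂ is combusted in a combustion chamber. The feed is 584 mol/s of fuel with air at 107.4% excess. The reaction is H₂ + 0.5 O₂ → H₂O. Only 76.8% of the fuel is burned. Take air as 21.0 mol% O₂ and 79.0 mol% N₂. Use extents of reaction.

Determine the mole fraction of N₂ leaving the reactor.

Stoichiometric O₂ = 0.5 × 584 = 292 mol/s; O₂ fed = 292 × 2.074 = 605.6 mol/s.
N₂ fed = 605.6 × 79/21 = 2278 mol/s.
Fuel reacted = 0.768 × 584 → ξ = 448.5 mol/s.
Outlet (n = n₀ + ν ξ):
  H₂: 584 − 1(448.5) = 135.5
  O₂: 605.6 − 0.5(448.5) = 381.4
  N₂: 2278 (inert)
  H₂O: 0 + 1(448.5) = 448.5
Total out = 3244 mol/s; y_N₂ = 2278 / 3244 = 0.7024.

0.702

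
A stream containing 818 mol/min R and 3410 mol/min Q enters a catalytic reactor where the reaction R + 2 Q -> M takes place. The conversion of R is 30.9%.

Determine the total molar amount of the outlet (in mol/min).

R reacted = 0.309 × 818 = 252.8 mol/min; ν_R = −1, so ξ = 252.8/1 = 252.8 mol/min.
Outlet amounts (n = n₀ + ν ξ):
  R: 818 − 1(252.8) = 565.2
  Q: 3410 − 2(252.8) = 2904
  M: 0 + 1(252.8) = 252.8
Total out = 565.2 + 2904 + 252.8 = 3722 mol/min.

3720 mol/min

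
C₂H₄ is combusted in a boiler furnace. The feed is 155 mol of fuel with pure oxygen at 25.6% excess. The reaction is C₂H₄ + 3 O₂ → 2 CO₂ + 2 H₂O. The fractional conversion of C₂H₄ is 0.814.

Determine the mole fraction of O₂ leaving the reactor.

Stoichiometric O₂ = 3 × 155 = 465 mol; O₂ fed = 465 × 1.256 = 584 mol.
Fuel reacted = 0.814 × 155 → ξ = 126.2 mol.
Outlet (n = n₀ + ν ξ):
  C₂H₄: 155 − 1(126.2) = 28.83
  O₂: 584 − 3(126.2) = 205.5
  CO₂: 0 + 2(126.2) = 252.3
  H₂O: 0 + 2(126.2) = 252.3
Total out = 739 mol; y_O₂ = 205.5 / 739 = 0.2781.

0.278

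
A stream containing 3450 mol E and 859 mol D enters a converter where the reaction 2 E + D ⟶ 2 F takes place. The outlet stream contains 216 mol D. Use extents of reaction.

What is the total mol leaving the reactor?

3670 mol

For D: n = n₀ − 1ξ → 216 = 859 − 1ξ, giving ξ = 643 mol.
Outlet amounts (n = n₀ + ν ξ):
  E: 3450 − 2(643) = 2164
  D: 859 − 1(643) = 216
  F: 0 + 2(643) = 1286
Total out = 2164 + 216 + 1286 = 3666 mol.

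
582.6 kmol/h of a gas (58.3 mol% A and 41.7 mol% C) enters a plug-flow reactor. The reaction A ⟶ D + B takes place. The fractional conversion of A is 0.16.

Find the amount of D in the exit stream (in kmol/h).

54.3 kmol/h

A reacted = 0.16 × 339.7 = 54.34 kmol/h; ν_A = −1, so ξ = 54.34/1 = 54.34 kmol/h.
Outlet amounts (n = n₀ + ν ξ):
  A: 339.7 − 1(54.34) = 285.3
  D: 0 + 1(54.34) = 54.34
  B: 0 + 1(54.34) = 54.34
  C: 242.9 (inert)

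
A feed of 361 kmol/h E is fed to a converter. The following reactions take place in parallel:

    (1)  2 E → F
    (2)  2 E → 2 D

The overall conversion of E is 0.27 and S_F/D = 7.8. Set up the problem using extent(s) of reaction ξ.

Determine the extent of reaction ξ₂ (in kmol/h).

Conversion of E: E consumed = 0.27 × 361 = 97.47 kmol/h = 2ξ₁ + 2ξ₂.
Selectivity: 1ξ₁ / (2ξ₂) = 7.8 → ξ₁ = 15.6 ξ₂.
Substitute: (2·15.6 + 2) ξ₂ = 97.47 → ξ₂ = 2.936 kmol/h, ξ₁ = 45.8 kmol/h.
Outlet amounts (n = n₀ + Σ ν·ξ):
  E: 361 − 2(45.8) − 2(2.936) = 263.5
  F: 0 + 1(45.8) = 45.8
  D: 0 + 2(2.936) = 5.872

ξ₂ = 2.94 kmol/h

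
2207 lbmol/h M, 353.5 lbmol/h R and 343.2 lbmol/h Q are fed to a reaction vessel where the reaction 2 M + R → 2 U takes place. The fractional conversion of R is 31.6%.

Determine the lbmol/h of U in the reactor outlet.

223 lbmol/h

R reacted = 0.316 × 353.5 = 111.7 lbmol/h; ν_R = −1, so ξ = 111.7/1 = 111.7 lbmol/h.
Outlet amounts (n = n₀ + ν ξ):
  M: 2207 − 2(111.7) = 1984
  R: 353.5 − 1(111.7) = 241.8
  U: 0 + 2(111.7) = 223.4
  Q: 343.2 (inert)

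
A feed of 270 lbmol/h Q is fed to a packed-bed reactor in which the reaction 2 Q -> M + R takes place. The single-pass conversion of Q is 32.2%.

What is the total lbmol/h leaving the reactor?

Q reacted = 0.322 × 270 = 86.94 lbmol/h; ν_Q = −2, so ξ = 86.94/2 = 43.47 lbmol/h.
Outlet amounts (n = n₀ + ν ξ):
  Q: 270 − 2(43.47) = 183.1
  M: 0 + 1(43.47) = 43.47
  R: 0 + 1(43.47) = 43.47
Total out = 183.1 + 43.47 + 43.47 = 270 lbmol/h.

270 lbmol/h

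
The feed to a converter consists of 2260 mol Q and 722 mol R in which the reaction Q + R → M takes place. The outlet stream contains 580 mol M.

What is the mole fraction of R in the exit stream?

0.0591

For M: n = n₀ + 1ξ → 580 = 0 + 1ξ, giving ξ = 580 mol.
Outlet amounts (n = n₀ + ν ξ):
  Q: 2260 − 1(580) = 1680
  R: 722 − 1(580) = 142
  M: 0 + 1(580) = 580
Total out = 2402 mol; y_R = 142 / 2402 = 0.05912.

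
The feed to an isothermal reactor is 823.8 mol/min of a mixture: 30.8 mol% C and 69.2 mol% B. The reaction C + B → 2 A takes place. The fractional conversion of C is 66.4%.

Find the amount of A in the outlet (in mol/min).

337 mol/min

C reacted = 0.664 × 253.7 = 168.5 mol/min; ν_C = −1, so ξ = 168.5/1 = 168.5 mol/min.
Outlet amounts (n = n₀ + ν ξ):
  C: 253.7 − 1(168.5) = 85.25
  B: 570.1 − 1(168.5) = 401.6
  A: 0 + 2(168.5) = 337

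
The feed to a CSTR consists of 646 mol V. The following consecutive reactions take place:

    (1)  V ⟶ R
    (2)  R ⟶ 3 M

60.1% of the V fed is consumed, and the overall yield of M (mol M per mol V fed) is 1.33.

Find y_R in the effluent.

Conversion of V: V consumed = 1ξ₁ = 0.601 × 646 → ξ₁ = 388.2 mol.
Yield of M: 3ξ₂ / 646 = 1.33 → ξ₂ = 286.4 mol.
Outlet amounts (n = n₀ + Σ ν·ξ):
  V: 646 − 1(388.2) = 257.8
  R: 0 + 1(388.2) − 1(286.4) = 101.9
  M: 0 + 3(286.4) = 859.2
Total out = 1219 mol; y_R = 101.9 / 1219 = 0.08357.

0.0836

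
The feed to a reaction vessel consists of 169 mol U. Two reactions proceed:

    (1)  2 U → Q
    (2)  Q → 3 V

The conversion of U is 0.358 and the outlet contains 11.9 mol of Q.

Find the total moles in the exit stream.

Conversion of U: U consumed = 2ξ₁ = 0.358 × 169 → ξ₁ = 30.25 mol.
Q balance: n_Q = 0 + 1ξ₁ − 1ξ₂ = 11.9 → ξ₂ = (1·30.25 − 11.9)/1 = 18.35 mol.
Outlet amounts (n = n₀ + Σ ν·ξ):
  U: 169 − 2(30.25) = 108.5
  Q: 0 + 1(30.25) − 1(18.35) = 11.9
  V: 0 + 3(18.35) = 55.05
Total out = 108.5 + 11.9 + 55.05 = 175.5 mol.

175 mol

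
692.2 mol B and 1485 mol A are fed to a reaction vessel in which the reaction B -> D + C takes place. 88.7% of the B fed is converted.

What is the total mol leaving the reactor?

2790 mol

B reacted = 0.887 × 692.2 = 614 mol; ν_B = −1, so ξ = 614/1 = 614 mol.
Outlet amounts (n = n₀ + ν ξ):
  B: 692.2 − 1(614) = 78.22
  D: 0 + 1(614) = 614
  C: 0 + 1(614) = 614
  A: 1485 (inert)
Total out = 78.22 + 614 + 614 + 1485 = 2791 mol.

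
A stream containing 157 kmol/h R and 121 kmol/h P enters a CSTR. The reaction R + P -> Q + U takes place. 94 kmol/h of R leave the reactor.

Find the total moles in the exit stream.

For R: n = n₀ − 1ξ → 94 = 157 − 1ξ, giving ξ = 63 kmol/h.
Outlet amounts (n = n₀ + ν ξ):
  R: 157 − 1(63) = 94
  P: 121 − 1(63) = 58
  Q: 0 + 1(63) = 63
  U: 0 + 1(63) = 63
Total out = 94 + 58 + 63 + 63 = 278 kmol/h.

278 kmol/h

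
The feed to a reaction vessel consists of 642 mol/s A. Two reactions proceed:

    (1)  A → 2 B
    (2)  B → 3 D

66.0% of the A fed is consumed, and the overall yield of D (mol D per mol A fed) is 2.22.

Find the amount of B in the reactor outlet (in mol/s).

372 mol/s

Conversion of A: A consumed = 1ξ₁ = 0.66 × 642 → ξ₁ = 423.7 mol/s.
Yield of D: 3ξ₂ / 642 = 2.22 → ξ₂ = 475.1 mol/s.
Outlet amounts (n = n₀ + Σ ν·ξ):
  A: 642 − 1(423.7) = 218.3
  B: 0 + 2(423.7) − 1(475.1) = 372.4
  D: 0 + 3(475.1) = 1425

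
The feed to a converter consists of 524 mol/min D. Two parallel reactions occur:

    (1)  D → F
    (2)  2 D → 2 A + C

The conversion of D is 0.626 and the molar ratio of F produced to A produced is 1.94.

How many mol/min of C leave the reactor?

55.8 mol/min

Conversion of D: D consumed = 0.626 × 524 = 328 mol/min = 1ξ₁ + 2ξ₂.
Selectivity: 1ξ₁ / (2ξ₂) = 1.94 → ξ₁ = 3.88 ξ₂.
Substitute: (1·3.88 + 2) ξ₂ = 328 → ξ₂ = 55.79 mol/min, ξ₁ = 216.5 mol/min.
Outlet amounts (n = n₀ + Σ ν·ξ):
  D: 524 − 1(216.5) − 2(55.79) = 196
  F: 0 + 1(216.5) = 216.5
  A: 0 + 2(55.79) = 111.6
  C: 0 + 1(55.79) = 55.79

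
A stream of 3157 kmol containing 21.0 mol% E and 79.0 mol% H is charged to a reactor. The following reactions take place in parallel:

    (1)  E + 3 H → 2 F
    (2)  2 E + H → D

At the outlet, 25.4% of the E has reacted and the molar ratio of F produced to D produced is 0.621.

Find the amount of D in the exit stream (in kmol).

Conversion of E: E consumed = 0.254 × 663 = 168.4 kmol = 1ξ₁ + 2ξ₂.
Selectivity: 2ξ₁ / (1ξ₂) = 0.621 → ξ₁ = 0.3105 ξ₂.
Substitute: (1·0.3105 + 2) ξ₂ = 168.4 → ξ₂ = 72.88 kmol, ξ₁ = 22.63 kmol.
Outlet amounts (n = n₀ + Σ ν·ξ):
  E: 663 − 1(22.63) − 2(72.88) = 494.6
  H: 2494 − 3(22.63) − 1(72.88) = 2353
  F: 0 + 2(22.63) = 45.26
  D: 0 + 1(72.88) = 72.88

72.9 kmol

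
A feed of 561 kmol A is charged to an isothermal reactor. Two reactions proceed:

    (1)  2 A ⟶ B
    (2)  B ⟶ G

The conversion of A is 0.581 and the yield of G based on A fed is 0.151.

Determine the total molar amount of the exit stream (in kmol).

Conversion of A: A consumed = 2ξ₁ = 0.581 × 561 → ξ₁ = 163 kmol.
Yield of G: 1ξ₂ / 561 = 0.151 → ξ₂ = 84.71 kmol.
Outlet amounts (n = n₀ + Σ ν·ξ):
  A: 561 − 2(163) = 235.1
  B: 0 + 1(163) − 1(84.71) = 78.26
  G: 0 + 1(84.71) = 84.71
Total out = 235.1 + 78.26 + 84.71 = 398 kmol.

398 kmol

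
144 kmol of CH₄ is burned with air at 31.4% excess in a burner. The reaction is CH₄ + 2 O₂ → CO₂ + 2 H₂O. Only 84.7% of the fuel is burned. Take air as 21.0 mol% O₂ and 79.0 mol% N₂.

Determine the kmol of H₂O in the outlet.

244 kmol

Stoichiometric O₂ = 2 × 144 = 288 kmol; O₂ fed = 288 × 1.314 = 378.4 kmol.
N₂ fed = 378.4 × 79/21 = 1424 kmol.
Fuel reacted = 0.847 × 144 → ξ = 122 kmol.
Outlet (n = n₀ + ν ξ):
  CH₄: 144 − 1(122) = 22.03
  O₂: 378.4 − 2(122) = 134.5
  N₂: 1424 (inert)
  CO₂: 0 + 1(122) = 122
  H₂O: 0 + 2(122) = 243.9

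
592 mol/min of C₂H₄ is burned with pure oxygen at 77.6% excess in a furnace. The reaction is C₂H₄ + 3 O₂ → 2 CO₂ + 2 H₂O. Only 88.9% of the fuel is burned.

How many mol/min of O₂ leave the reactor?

Stoichiometric O₂ = 3 × 592 = 1776 mol/min; O₂ fed = 1776 × 1.776 = 3154 mol/min.
Fuel reacted = 0.889 × 592 → ξ = 526.3 mol/min.
Outlet (n = n₀ + ν ξ):
  C₂H₄: 592 − 1(526.3) = 65.71
  O₂: 3154 − 3(526.3) = 1575
  CO₂: 0 + 2(526.3) = 1053
  H₂O: 0 + 2(526.3) = 1053

1580 mol/min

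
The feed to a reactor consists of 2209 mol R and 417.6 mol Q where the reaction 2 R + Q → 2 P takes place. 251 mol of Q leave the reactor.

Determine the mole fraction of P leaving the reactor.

For Q: n = n₀ − 1ξ → 251 = 417.6 − 1ξ, giving ξ = 166.6 mol.
Outlet amounts (n = n₀ + ν ξ):
  R: 2209 − 2(166.6) = 1876
  Q: 417.6 − 1(166.6) = 251
  P: 0 + 2(166.6) = 333.2
Total out = 2460 mol; y_P = 333.2 / 2460 = 0.1354.

0.135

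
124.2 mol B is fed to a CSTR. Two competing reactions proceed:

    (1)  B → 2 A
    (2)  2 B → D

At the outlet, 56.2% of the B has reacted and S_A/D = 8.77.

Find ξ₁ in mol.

Conversion of B: B consumed = 0.562 × 124.2 = 69.8 mol = 1ξ₁ + 2ξ₂.
Selectivity: 2ξ₁ / (1ξ₂) = 8.77 → ξ₁ = 4.385 ξ₂.
Substitute: (1·4.385 + 2) ξ₂ = 69.8 → ξ₂ = 10.93 mol, ξ₁ = 47.94 mol.
Outlet amounts (n = n₀ + Σ ν·ξ):
  B: 124.2 − 1(47.94) − 2(10.93) = 54.4
  A: 0 + 2(47.94) = 95.87
  D: 0 + 1(10.93) = 10.93

ξ₁ = 47.9 mol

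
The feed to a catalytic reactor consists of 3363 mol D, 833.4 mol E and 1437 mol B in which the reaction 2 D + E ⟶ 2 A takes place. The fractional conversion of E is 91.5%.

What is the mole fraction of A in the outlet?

0.313

E reacted = 0.915 × 833.4 = 762.6 mol; ν_E = −1, so ξ = 762.6/1 = 762.6 mol.
Outlet amounts (n = n₀ + ν ξ):
  D: 3363 − 2(762.6) = 1838
  E: 833.4 − 1(762.6) = 70.84
  A: 0 + 2(762.6) = 1525
  B: 1437 (inert)
Total out = 4871 mol; y_A = 1525 / 4871 = 0.3131.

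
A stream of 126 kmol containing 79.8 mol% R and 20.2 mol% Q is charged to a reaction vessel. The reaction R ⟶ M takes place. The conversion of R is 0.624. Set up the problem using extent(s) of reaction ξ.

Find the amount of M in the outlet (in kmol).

62.7 kmol

R reacted = 0.624 × 100.5 = 62.74 kmol; ν_R = −1, so ξ = 62.74/1 = 62.74 kmol.
Outlet amounts (n = n₀ + ν ξ):
  R: 100.5 − 1(62.74) = 37.81
  M: 0 + 1(62.74) = 62.74
  Q: 25.45 (inert)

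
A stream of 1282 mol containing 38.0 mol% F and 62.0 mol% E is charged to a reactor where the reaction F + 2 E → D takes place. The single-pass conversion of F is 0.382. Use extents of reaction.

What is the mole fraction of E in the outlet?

F reacted = 0.382 × 487.2 = 186.1 mol; ν_F = −1, so ξ = 186.1/1 = 186.1 mol.
Outlet amounts (n = n₀ + ν ξ):
  F: 487.2 − 1(186.1) = 301.1
  E: 794.8 − 2(186.1) = 422.6
  D: 0 + 1(186.1) = 186.1
Total out = 909.8 mol; y_E = 422.6 / 909.8 = 0.4645.

0.465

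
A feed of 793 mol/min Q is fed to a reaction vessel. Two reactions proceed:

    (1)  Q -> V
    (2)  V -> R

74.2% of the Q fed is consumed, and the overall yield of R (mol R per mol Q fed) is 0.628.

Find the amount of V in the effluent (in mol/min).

Conversion of Q: Q consumed = 1ξ₁ = 0.742 × 793 → ξ₁ = 588.4 mol/min.
Yield of R: 1ξ₂ / 793 = 0.628 → ξ₂ = 498 mol/min.
Outlet amounts (n = n₀ + Σ ν·ξ):
  Q: 793 − 1(588.4) = 204.6
  V: 0 + 1(588.4) − 1(498) = 90.4
  R: 0 + 1(498) = 498

90.4 mol/min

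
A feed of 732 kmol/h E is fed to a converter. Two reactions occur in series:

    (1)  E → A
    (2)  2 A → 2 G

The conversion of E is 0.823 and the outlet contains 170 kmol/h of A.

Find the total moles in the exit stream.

732 kmol/h

Conversion of E: E consumed = 1ξ₁ = 0.823 × 732 → ξ₁ = 602.4 kmol/h.
A balance: n_A = 0 + 1ξ₁ − 2ξ₂ = 170 → ξ₂ = (1·602.4 − 170)/2 = 216.2 kmol/h.
Outlet amounts (n = n₀ + Σ ν·ξ):
  E: 732 − 1(602.4) = 129.6
  A: 0 + 1(602.4) − 2(216.2) = 170
  G: 0 + 2(216.2) = 432.4
Total out = 129.6 + 170 + 432.4 = 732 kmol/h.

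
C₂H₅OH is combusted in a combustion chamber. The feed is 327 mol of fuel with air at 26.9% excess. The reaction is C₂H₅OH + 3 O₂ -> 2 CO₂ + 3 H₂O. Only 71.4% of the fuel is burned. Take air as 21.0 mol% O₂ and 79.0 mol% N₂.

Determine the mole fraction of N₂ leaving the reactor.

Stoichiometric O₂ = 3 × 327 = 981 mol; O₂ fed = 981 × 1.269 = 1245 mol.
N₂ fed = 1245 × 79/21 = 4683 mol.
Fuel reacted = 0.714 × 327 → ξ = 233.5 mol.
Outlet (n = n₀ + ν ξ):
  C₂H₅OH: 327 − 1(233.5) = 93.52
  O₂: 1245 − 3(233.5) = 544.5
  N₂: 4683 (inert)
  CO₂: 0 + 2(233.5) = 467
  H₂O: 0 + 3(233.5) = 700.4
Total out = 6489 mol; y_N₂ = 4683 / 6489 = 0.7218.

0.722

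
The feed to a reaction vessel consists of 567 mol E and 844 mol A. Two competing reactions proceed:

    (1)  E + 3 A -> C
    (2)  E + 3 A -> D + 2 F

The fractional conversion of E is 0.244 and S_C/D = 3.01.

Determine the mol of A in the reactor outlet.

429 mol

Conversion of E: E consumed = 0.244 × 567 = 138.3 mol = 1ξ₁ + 1ξ₂.
Selectivity: 1ξ₁ / (1ξ₂) = 3.01 → ξ₁ = 3.01 ξ₂.
Substitute: (1·3.01 + 1) ξ₂ = 138.3 → ξ₂ = 34.5 mol, ξ₁ = 103.8 mol.
Outlet amounts (n = n₀ + Σ ν·ξ):
  E: 567 − 1(103.8) − 1(34.5) = 428.7
  A: 844 − 3(103.8) − 3(34.5) = 429
  C: 0 + 1(103.8) = 103.8
  D: 0 + 1(34.5) = 34.5
  F: 0 + 2(34.5) = 69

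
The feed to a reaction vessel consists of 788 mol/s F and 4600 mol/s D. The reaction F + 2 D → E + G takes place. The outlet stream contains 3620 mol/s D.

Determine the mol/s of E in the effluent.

490 mol/s

For D: n = n₀ − 2ξ → 3620 = 4600 − 2ξ, giving ξ = 490 mol/s.
Outlet amounts (n = n₀ + ν ξ):
  F: 788 − 1(490) = 298
  D: 4600 − 2(490) = 3620
  E: 0 + 1(490) = 490
  G: 0 + 1(490) = 490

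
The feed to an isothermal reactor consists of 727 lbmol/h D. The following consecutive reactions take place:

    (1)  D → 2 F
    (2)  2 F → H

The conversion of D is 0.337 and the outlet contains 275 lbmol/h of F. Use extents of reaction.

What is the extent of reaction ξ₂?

Conversion of D: D consumed = 1ξ₁ = 0.337 × 727 → ξ₁ = 245 lbmol/h.
F balance: n_F = 0 + 2ξ₁ − 2ξ₂ = 275 → ξ₂ = (2·245 − 275)/2 = 107.5 lbmol/h.
Outlet amounts (n = n₀ + Σ ν·ξ):
  D: 727 − 1(245) = 482
  F: 0 + 2(245) − 2(107.5) = 275
  H: 0 + 1(107.5) = 107.5

ξ₂ = 107 lbmol/h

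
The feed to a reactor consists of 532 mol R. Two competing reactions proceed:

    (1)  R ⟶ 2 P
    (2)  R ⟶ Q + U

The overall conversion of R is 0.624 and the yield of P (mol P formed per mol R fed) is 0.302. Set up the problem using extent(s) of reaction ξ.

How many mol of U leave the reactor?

252 mol

Yield of P: 2ξ₁ / 532 = 0.302 → ξ₁ = 80.33 mol.
Conversion of R: 1ξ₁ + 1ξ₂ = 0.624 × 532 = 332 → ξ₂ = 251.6 mol.
Outlet amounts (n = n₀ + Σ ν·ξ):
  R: 532 − 1(80.33) − 1(251.6) = 200
  P: 0 + 2(80.33) = 160.7
  Q: 0 + 1(251.6) = 251.6
  U: 0 + 1(251.6) = 251.6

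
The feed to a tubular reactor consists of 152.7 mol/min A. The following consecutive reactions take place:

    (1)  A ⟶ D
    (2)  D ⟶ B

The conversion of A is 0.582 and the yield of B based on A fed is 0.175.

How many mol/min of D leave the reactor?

Conversion of A: A consumed = 1ξ₁ = 0.582 × 152.7 → ξ₁ = 88.87 mol/min.
Yield of B: 1ξ₂ / 152.7 = 0.175 → ξ₂ = 26.72 mol/min.
Outlet amounts (n = n₀ + Σ ν·ξ):
  A: 152.7 − 1(88.87) = 63.83
  D: 0 + 1(88.87) − 1(26.72) = 62.15
  B: 0 + 1(26.72) = 26.72

62.1 mol/min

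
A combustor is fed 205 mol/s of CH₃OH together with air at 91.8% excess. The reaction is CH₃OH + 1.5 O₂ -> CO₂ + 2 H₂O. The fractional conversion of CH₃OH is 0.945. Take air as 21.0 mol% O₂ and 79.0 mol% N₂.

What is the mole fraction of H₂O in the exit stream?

Stoichiometric O₂ = 1.5 × 205 = 307.5 mol/s; O₂ fed = 307.5 × 1.918 = 589.8 mol/s.
N₂ fed = 589.8 × 79/21 = 2219 mol/s.
Fuel reacted = 0.945 × 205 → ξ = 193.7 mol/s.
Outlet (n = n₀ + ν ξ):
  CH₃OH: 205 − 1(193.7) = 11.28
  O₂: 589.8 − 1.5(193.7) = 299.2
  N₂: 2219 (inert)
  CO₂: 0 + 1(193.7) = 193.7
  H₂O: 0 + 2(193.7) = 387.4
Total out = 3110 mol/s; y_H₂O = 387.4 / 3110 = 0.1246.

0.125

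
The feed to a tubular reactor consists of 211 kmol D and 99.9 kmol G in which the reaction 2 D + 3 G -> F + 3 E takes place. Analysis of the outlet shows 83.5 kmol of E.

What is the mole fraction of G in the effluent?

0.0579

For E: n = n₀ + 3ξ → 83.5 = 0 + 3ξ, giving ξ = 27.83 kmol.
Outlet amounts (n = n₀ + ν ξ):
  D: 211 − 2(27.83) = 155.3
  G: 99.9 − 3(27.83) = 16.4
  F: 0 + 1(27.83) = 27.83
  E: 0 + 3(27.83) = 83.5
Total out = 283.1 kmol; y_G = 16.4 / 283.1 = 0.05794.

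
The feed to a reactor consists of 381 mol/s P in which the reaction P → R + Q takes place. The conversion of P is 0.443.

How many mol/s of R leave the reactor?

169 mol/s

P reacted = 0.443 × 381 = 168.8 mol/s; ν_P = −1, so ξ = 168.8/1 = 168.8 mol/s.
Outlet amounts (n = n₀ + ν ξ):
  P: 381 − 1(168.8) = 212.2
  R: 0 + 1(168.8) = 168.8
  Q: 0 + 1(168.8) = 168.8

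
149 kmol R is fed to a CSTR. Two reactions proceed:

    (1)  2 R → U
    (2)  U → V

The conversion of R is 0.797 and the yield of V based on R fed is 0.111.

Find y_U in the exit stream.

Conversion of R: R consumed = 2ξ₁ = 0.797 × 149 → ξ₁ = 59.38 kmol.
Yield of V: 1ξ₂ / 149 = 0.111 → ξ₂ = 16.54 kmol.
Outlet amounts (n = n₀ + Σ ν·ξ):
  R: 149 − 2(59.38) = 30.25
  U: 0 + 1(59.38) − 1(16.54) = 42.84
  V: 0 + 1(16.54) = 16.54
Total out = 89.62 kmol; y_U = 42.84 / 89.62 = 0.478.

0.478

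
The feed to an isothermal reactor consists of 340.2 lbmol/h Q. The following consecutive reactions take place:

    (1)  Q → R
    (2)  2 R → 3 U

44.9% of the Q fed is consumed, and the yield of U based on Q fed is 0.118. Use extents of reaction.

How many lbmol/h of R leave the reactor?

126 lbmol/h

Conversion of Q: Q consumed = 1ξ₁ = 0.449 × 340.2 → ξ₁ = 152.7 lbmol/h.
Yield of U: 3ξ₂ / 340.2 = 0.118 → ξ₂ = 13.38 lbmol/h.
Outlet amounts (n = n₀ + Σ ν·ξ):
  Q: 340.2 − 1(152.7) = 187.5
  R: 0 + 1(152.7) − 2(13.38) = 126
  U: 0 + 3(13.38) = 40.14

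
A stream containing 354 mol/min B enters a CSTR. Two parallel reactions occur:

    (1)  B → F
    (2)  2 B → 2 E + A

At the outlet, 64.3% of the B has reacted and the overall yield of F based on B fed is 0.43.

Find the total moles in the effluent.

392 mol/min

Yield of F: 1ξ₁ / 354 = 0.43 → ξ₁ = 152.2 mol/min.
Conversion of B: 1ξ₁ + 2ξ₂ = 0.643 × 354 = 227.6 → ξ₂ = 37.7 mol/min.
Outlet amounts (n = n₀ + Σ ν·ξ):
  B: 354 − 1(152.2) − 2(37.7) = 126.4
  F: 0 + 1(152.2) = 152.2
  E: 0 + 2(37.7) = 75.4
  A: 0 + 1(37.7) = 37.7
Total out = 126.4 + 152.2 + 75.4 + 37.7 = 391.7 mol/min.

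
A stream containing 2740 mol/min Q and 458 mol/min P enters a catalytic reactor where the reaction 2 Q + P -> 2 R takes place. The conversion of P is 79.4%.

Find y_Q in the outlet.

0.71

P reacted = 0.794 × 458 = 363.7 mol/min; ν_P = −1, so ξ = 363.7/1 = 363.7 mol/min.
Outlet amounts (n = n₀ + ν ξ):
  Q: 2740 − 2(363.7) = 2013
  P: 458 − 1(363.7) = 94.35
  R: 0 + 2(363.7) = 727.3
Total out = 2834 mol/min; y_Q = 2013 / 2834 = 0.7101.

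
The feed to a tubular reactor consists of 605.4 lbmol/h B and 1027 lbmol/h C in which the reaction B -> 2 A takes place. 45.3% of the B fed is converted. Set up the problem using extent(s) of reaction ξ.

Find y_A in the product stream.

0.288

B reacted = 0.453 × 605.4 = 274.2 lbmol/h; ν_B = −1, so ξ = 274.2/1 = 274.2 lbmol/h.
Outlet amounts (n = n₀ + ν ξ):
  B: 605.4 − 1(274.2) = 331.2
  A: 0 + 2(274.2) = 548.5
  C: 1027 (inert)
Total out = 1907 lbmol/h; y_A = 548.5 / 1907 = 0.2877.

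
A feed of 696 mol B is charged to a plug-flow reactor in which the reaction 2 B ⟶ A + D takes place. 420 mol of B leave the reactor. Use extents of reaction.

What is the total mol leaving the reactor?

696 mol

For B: n = n₀ − 2ξ → 420 = 696 − 2ξ, giving ξ = 138 mol.
Outlet amounts (n = n₀ + ν ξ):
  B: 696 − 2(138) = 420
  A: 0 + 1(138) = 138
  D: 0 + 1(138) = 138
Total out = 420 + 138 + 138 = 696 mol.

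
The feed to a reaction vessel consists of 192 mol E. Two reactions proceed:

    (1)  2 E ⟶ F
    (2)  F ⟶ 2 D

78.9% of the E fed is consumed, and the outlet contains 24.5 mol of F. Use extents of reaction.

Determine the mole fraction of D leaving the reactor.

0.612

Conversion of E: E consumed = 2ξ₁ = 0.789 × 192 → ξ₁ = 75.74 mol.
F balance: n_F = 0 + 1ξ₁ − 1ξ₂ = 24.5 → ξ₂ = (1·75.74 − 24.5)/1 = 51.24 mol.
Outlet amounts (n = n₀ + Σ ν·ξ):
  E: 192 − 2(75.74) = 40.51
  F: 0 + 1(75.74) − 1(51.24) = 24.5
  D: 0 + 2(51.24) = 102.5
Total out = 167.5 mol; y_D = 102.5 / 167.5 = 0.6119.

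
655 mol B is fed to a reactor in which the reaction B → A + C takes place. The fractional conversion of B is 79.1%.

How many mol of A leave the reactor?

518 mol

B reacted = 0.791 × 655 = 518.1 mol; ν_B = −1, so ξ = 518.1/1 = 518.1 mol.
Outlet amounts (n = n₀ + ν ξ):
  B: 655 − 1(518.1) = 136.9
  A: 0 + 1(518.1) = 518.1
  C: 0 + 1(518.1) = 518.1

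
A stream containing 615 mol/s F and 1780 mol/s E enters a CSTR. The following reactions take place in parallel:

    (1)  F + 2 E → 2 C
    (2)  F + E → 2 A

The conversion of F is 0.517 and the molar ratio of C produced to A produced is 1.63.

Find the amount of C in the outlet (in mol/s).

394 mol/s

Conversion of F: F consumed = 0.517 × 615 = 318 mol/s = 1ξ₁ + 1ξ₂.
Selectivity: 2ξ₁ / (2ξ₂) = 1.63 → ξ₁ = 1.63 ξ₂.
Substitute: (1·1.63 + 1) ξ₂ = 318 → ξ₂ = 120.9 mol/s, ξ₁ = 197.1 mol/s.
Outlet amounts (n = n₀ + Σ ν·ξ):
  F: 615 − 1(197.1) − 1(120.9) = 297
  E: 1780 − 2(197.1) − 1(120.9) = 1265
  C: 0 + 2(197.1) = 394.1
  A: 0 + 2(120.9) = 241.8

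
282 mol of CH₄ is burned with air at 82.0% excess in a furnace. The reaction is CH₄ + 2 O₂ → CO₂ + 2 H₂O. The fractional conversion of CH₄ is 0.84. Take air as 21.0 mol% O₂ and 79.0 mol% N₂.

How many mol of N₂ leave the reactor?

3860 mol

Stoichiometric O₂ = 2 × 282 = 564 mol; O₂ fed = 564 × 1.820 = 1026 mol.
N₂ fed = 1026 × 79/21 = 3862 mol.
Fuel reacted = 0.84 × 282 → ξ = 236.9 mol.
Outlet (n = n₀ + ν ξ):
  CH₄: 282 − 1(236.9) = 45.12
  O₂: 1026 − 2(236.9) = 552.7
  N₂: 3862 (inert)
  CO₂: 0 + 1(236.9) = 236.9
  H₂O: 0 + 2(236.9) = 473.8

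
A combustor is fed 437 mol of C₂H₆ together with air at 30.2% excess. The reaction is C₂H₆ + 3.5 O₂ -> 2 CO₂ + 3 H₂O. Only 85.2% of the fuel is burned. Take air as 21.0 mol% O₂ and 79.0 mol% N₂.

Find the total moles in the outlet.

Stoichiometric O₂ = 3.5 × 437 = 1530 mol; O₂ fed = 1530 × 1.302 = 1991 mol.
N₂ fed = 1991 × 79/21 = 7491 mol.
Fuel reacted = 0.852 × 437 → ξ = 372.3 mol.
Outlet (n = n₀ + ν ξ):
  C₂H₆: 437 − 1(372.3) = 64.68
  O₂: 1991 − 3.5(372.3) = 688.3
  N₂: 7491 (inert)
  CO₂: 0 + 2(372.3) = 744.6
  H₂O: 0 + 3(372.3) = 1117
Total out = 64.68 + 688.3 + 7491 + 744.6 + 1117 = 10110 mol.

10100 mol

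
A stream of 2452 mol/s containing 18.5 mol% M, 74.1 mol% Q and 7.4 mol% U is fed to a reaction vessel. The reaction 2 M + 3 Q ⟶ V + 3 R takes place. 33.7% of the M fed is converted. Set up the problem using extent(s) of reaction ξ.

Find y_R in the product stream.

M reacted = 0.337 × 453.6 = 152.9 mol/s; ν_M = −2, so ξ = 152.9/2 = 76.43 mol/s.
Outlet amounts (n = n₀ + ν ξ):
  M: 453.6 − 2(76.43) = 300.8
  Q: 1817 − 3(76.43) = 1588
  V: 0 + 1(76.43) = 76.43
  R: 0 + 3(76.43) = 229.3
  U: 181.4 (inert)
Total out = 2376 mol/s; y_R = 229.3 / 2376 = 0.09653.

0.0965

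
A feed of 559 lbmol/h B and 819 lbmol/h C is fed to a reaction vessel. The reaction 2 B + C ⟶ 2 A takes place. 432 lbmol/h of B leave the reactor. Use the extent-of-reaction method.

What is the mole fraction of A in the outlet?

0.0966

For B: n = n₀ − 2ξ → 432 = 559 − 2ξ, giving ξ = 63.5 lbmol/h.
Outlet amounts (n = n₀ + ν ξ):
  B: 559 − 2(63.5) = 432
  C: 819 − 1(63.5) = 755.5
  A: 0 + 2(63.5) = 127
Total out = 1314 lbmol/h; y_A = 127 / 1314 = 0.09661.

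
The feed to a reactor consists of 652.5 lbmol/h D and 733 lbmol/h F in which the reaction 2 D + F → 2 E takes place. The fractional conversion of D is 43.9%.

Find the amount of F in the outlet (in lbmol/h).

D reacted = 0.439 × 652.5 = 286.4 lbmol/h; ν_D = −2, so ξ = 286.4/2 = 143.2 lbmol/h.
Outlet amounts (n = n₀ + ν ξ):
  D: 652.5 − 2(143.2) = 366.1
  F: 733 − 1(143.2) = 589.8
  E: 0 + 2(143.2) = 286.4

590 lbmol/h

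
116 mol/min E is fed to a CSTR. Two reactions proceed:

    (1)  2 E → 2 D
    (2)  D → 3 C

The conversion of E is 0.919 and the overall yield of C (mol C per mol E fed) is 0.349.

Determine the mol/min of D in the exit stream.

93.1 mol/min

Conversion of E: E consumed = 2ξ₁ = 0.919 × 116 → ξ₁ = 53.3 mol/min.
Yield of C: 3ξ₂ / 116 = 0.349 → ξ₂ = 13.49 mol/min.
Outlet amounts (n = n₀ + Σ ν·ξ):
  E: 116 − 2(53.3) = 9.396
  D: 0 + 2(53.3) − 1(13.49) = 93.11
  C: 0 + 3(13.49) = 40.48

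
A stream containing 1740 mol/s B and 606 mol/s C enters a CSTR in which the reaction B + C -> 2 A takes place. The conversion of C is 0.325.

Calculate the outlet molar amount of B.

C reacted = 0.325 × 606 = 197 mol/s; ν_C = −1, so ξ = 197/1 = 197 mol/s.
Outlet amounts (n = n₀ + ν ξ):
  B: 1740 − 1(197) = 1543
  C: 606 − 1(197) = 409
  A: 0 + 2(197) = 393.9

1540 mol/s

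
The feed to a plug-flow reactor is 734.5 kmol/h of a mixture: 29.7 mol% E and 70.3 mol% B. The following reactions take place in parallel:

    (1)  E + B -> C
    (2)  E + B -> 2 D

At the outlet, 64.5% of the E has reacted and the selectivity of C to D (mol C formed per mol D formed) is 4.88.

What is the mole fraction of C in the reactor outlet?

0.21

Conversion of E: E consumed = 0.645 × 218.1 = 140.7 kmol/h = 1ξ₁ + 1ξ₂.
Selectivity: 1ξ₁ / (2ξ₂) = 4.88 → ξ₁ = 9.76 ξ₂.
Substitute: (1·9.76 + 1) ξ₂ = 140.7 → ξ₂ = 13.08 kmol/h, ξ₁ = 127.6 kmol/h.
Outlet amounts (n = n₀ + Σ ν·ξ):
  E: 218.1 − 1(127.6) − 1(13.08) = 77.44
  B: 516.4 − 1(127.6) − 1(13.08) = 375.6
  C: 0 + 1(127.6) = 127.6
  D: 0 + 2(13.08) = 26.15
Total out = 606.9 kmol/h; y_C = 127.6 / 606.9 = 0.2103.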